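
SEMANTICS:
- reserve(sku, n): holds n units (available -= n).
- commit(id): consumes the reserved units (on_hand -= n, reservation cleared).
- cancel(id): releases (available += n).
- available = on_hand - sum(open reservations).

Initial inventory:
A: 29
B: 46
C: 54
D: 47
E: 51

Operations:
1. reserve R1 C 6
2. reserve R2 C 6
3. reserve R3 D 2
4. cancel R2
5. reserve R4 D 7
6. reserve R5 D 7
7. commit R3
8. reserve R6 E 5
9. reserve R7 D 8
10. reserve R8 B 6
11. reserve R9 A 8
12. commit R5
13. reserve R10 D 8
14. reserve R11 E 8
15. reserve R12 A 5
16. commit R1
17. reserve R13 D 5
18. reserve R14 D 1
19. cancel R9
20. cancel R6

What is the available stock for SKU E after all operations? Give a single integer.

Answer: 43

Derivation:
Step 1: reserve R1 C 6 -> on_hand[A=29 B=46 C=54 D=47 E=51] avail[A=29 B=46 C=48 D=47 E=51] open={R1}
Step 2: reserve R2 C 6 -> on_hand[A=29 B=46 C=54 D=47 E=51] avail[A=29 B=46 C=42 D=47 E=51] open={R1,R2}
Step 3: reserve R3 D 2 -> on_hand[A=29 B=46 C=54 D=47 E=51] avail[A=29 B=46 C=42 D=45 E=51] open={R1,R2,R3}
Step 4: cancel R2 -> on_hand[A=29 B=46 C=54 D=47 E=51] avail[A=29 B=46 C=48 D=45 E=51] open={R1,R3}
Step 5: reserve R4 D 7 -> on_hand[A=29 B=46 C=54 D=47 E=51] avail[A=29 B=46 C=48 D=38 E=51] open={R1,R3,R4}
Step 6: reserve R5 D 7 -> on_hand[A=29 B=46 C=54 D=47 E=51] avail[A=29 B=46 C=48 D=31 E=51] open={R1,R3,R4,R5}
Step 7: commit R3 -> on_hand[A=29 B=46 C=54 D=45 E=51] avail[A=29 B=46 C=48 D=31 E=51] open={R1,R4,R5}
Step 8: reserve R6 E 5 -> on_hand[A=29 B=46 C=54 D=45 E=51] avail[A=29 B=46 C=48 D=31 E=46] open={R1,R4,R5,R6}
Step 9: reserve R7 D 8 -> on_hand[A=29 B=46 C=54 D=45 E=51] avail[A=29 B=46 C=48 D=23 E=46] open={R1,R4,R5,R6,R7}
Step 10: reserve R8 B 6 -> on_hand[A=29 B=46 C=54 D=45 E=51] avail[A=29 B=40 C=48 D=23 E=46] open={R1,R4,R5,R6,R7,R8}
Step 11: reserve R9 A 8 -> on_hand[A=29 B=46 C=54 D=45 E=51] avail[A=21 B=40 C=48 D=23 E=46] open={R1,R4,R5,R6,R7,R8,R9}
Step 12: commit R5 -> on_hand[A=29 B=46 C=54 D=38 E=51] avail[A=21 B=40 C=48 D=23 E=46] open={R1,R4,R6,R7,R8,R9}
Step 13: reserve R10 D 8 -> on_hand[A=29 B=46 C=54 D=38 E=51] avail[A=21 B=40 C=48 D=15 E=46] open={R1,R10,R4,R6,R7,R8,R9}
Step 14: reserve R11 E 8 -> on_hand[A=29 B=46 C=54 D=38 E=51] avail[A=21 B=40 C=48 D=15 E=38] open={R1,R10,R11,R4,R6,R7,R8,R9}
Step 15: reserve R12 A 5 -> on_hand[A=29 B=46 C=54 D=38 E=51] avail[A=16 B=40 C=48 D=15 E=38] open={R1,R10,R11,R12,R4,R6,R7,R8,R9}
Step 16: commit R1 -> on_hand[A=29 B=46 C=48 D=38 E=51] avail[A=16 B=40 C=48 D=15 E=38] open={R10,R11,R12,R4,R6,R7,R8,R9}
Step 17: reserve R13 D 5 -> on_hand[A=29 B=46 C=48 D=38 E=51] avail[A=16 B=40 C=48 D=10 E=38] open={R10,R11,R12,R13,R4,R6,R7,R8,R9}
Step 18: reserve R14 D 1 -> on_hand[A=29 B=46 C=48 D=38 E=51] avail[A=16 B=40 C=48 D=9 E=38] open={R10,R11,R12,R13,R14,R4,R6,R7,R8,R9}
Step 19: cancel R9 -> on_hand[A=29 B=46 C=48 D=38 E=51] avail[A=24 B=40 C=48 D=9 E=38] open={R10,R11,R12,R13,R14,R4,R6,R7,R8}
Step 20: cancel R6 -> on_hand[A=29 B=46 C=48 D=38 E=51] avail[A=24 B=40 C=48 D=9 E=43] open={R10,R11,R12,R13,R14,R4,R7,R8}
Final available[E] = 43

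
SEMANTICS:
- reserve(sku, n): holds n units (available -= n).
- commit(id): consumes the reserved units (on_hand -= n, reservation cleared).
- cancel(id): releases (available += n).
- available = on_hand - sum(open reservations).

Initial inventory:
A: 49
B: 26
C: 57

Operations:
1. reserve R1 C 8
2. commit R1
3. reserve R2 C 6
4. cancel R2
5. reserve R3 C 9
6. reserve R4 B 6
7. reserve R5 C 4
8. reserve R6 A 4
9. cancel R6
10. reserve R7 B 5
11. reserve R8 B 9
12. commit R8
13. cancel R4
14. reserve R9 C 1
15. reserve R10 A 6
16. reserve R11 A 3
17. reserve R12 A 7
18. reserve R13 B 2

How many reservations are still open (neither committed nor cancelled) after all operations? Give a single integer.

Step 1: reserve R1 C 8 -> on_hand[A=49 B=26 C=57] avail[A=49 B=26 C=49] open={R1}
Step 2: commit R1 -> on_hand[A=49 B=26 C=49] avail[A=49 B=26 C=49] open={}
Step 3: reserve R2 C 6 -> on_hand[A=49 B=26 C=49] avail[A=49 B=26 C=43] open={R2}
Step 4: cancel R2 -> on_hand[A=49 B=26 C=49] avail[A=49 B=26 C=49] open={}
Step 5: reserve R3 C 9 -> on_hand[A=49 B=26 C=49] avail[A=49 B=26 C=40] open={R3}
Step 6: reserve R4 B 6 -> on_hand[A=49 B=26 C=49] avail[A=49 B=20 C=40] open={R3,R4}
Step 7: reserve R5 C 4 -> on_hand[A=49 B=26 C=49] avail[A=49 B=20 C=36] open={R3,R4,R5}
Step 8: reserve R6 A 4 -> on_hand[A=49 B=26 C=49] avail[A=45 B=20 C=36] open={R3,R4,R5,R6}
Step 9: cancel R6 -> on_hand[A=49 B=26 C=49] avail[A=49 B=20 C=36] open={R3,R4,R5}
Step 10: reserve R7 B 5 -> on_hand[A=49 B=26 C=49] avail[A=49 B=15 C=36] open={R3,R4,R5,R7}
Step 11: reserve R8 B 9 -> on_hand[A=49 B=26 C=49] avail[A=49 B=6 C=36] open={R3,R4,R5,R7,R8}
Step 12: commit R8 -> on_hand[A=49 B=17 C=49] avail[A=49 B=6 C=36] open={R3,R4,R5,R7}
Step 13: cancel R4 -> on_hand[A=49 B=17 C=49] avail[A=49 B=12 C=36] open={R3,R5,R7}
Step 14: reserve R9 C 1 -> on_hand[A=49 B=17 C=49] avail[A=49 B=12 C=35] open={R3,R5,R7,R9}
Step 15: reserve R10 A 6 -> on_hand[A=49 B=17 C=49] avail[A=43 B=12 C=35] open={R10,R3,R5,R7,R9}
Step 16: reserve R11 A 3 -> on_hand[A=49 B=17 C=49] avail[A=40 B=12 C=35] open={R10,R11,R3,R5,R7,R9}
Step 17: reserve R12 A 7 -> on_hand[A=49 B=17 C=49] avail[A=33 B=12 C=35] open={R10,R11,R12,R3,R5,R7,R9}
Step 18: reserve R13 B 2 -> on_hand[A=49 B=17 C=49] avail[A=33 B=10 C=35] open={R10,R11,R12,R13,R3,R5,R7,R9}
Open reservations: ['R10', 'R11', 'R12', 'R13', 'R3', 'R5', 'R7', 'R9'] -> 8

Answer: 8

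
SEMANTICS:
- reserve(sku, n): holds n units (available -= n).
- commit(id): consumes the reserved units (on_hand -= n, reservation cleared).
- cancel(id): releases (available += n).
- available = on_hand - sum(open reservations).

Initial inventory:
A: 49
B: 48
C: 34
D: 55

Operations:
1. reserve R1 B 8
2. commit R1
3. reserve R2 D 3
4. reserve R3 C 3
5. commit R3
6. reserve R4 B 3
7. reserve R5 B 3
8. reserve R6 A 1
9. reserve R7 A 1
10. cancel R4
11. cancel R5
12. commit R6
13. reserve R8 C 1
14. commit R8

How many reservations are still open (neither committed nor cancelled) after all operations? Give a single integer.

Step 1: reserve R1 B 8 -> on_hand[A=49 B=48 C=34 D=55] avail[A=49 B=40 C=34 D=55] open={R1}
Step 2: commit R1 -> on_hand[A=49 B=40 C=34 D=55] avail[A=49 B=40 C=34 D=55] open={}
Step 3: reserve R2 D 3 -> on_hand[A=49 B=40 C=34 D=55] avail[A=49 B=40 C=34 D=52] open={R2}
Step 4: reserve R3 C 3 -> on_hand[A=49 B=40 C=34 D=55] avail[A=49 B=40 C=31 D=52] open={R2,R3}
Step 5: commit R3 -> on_hand[A=49 B=40 C=31 D=55] avail[A=49 B=40 C=31 D=52] open={R2}
Step 6: reserve R4 B 3 -> on_hand[A=49 B=40 C=31 D=55] avail[A=49 B=37 C=31 D=52] open={R2,R4}
Step 7: reserve R5 B 3 -> on_hand[A=49 B=40 C=31 D=55] avail[A=49 B=34 C=31 D=52] open={R2,R4,R5}
Step 8: reserve R6 A 1 -> on_hand[A=49 B=40 C=31 D=55] avail[A=48 B=34 C=31 D=52] open={R2,R4,R5,R6}
Step 9: reserve R7 A 1 -> on_hand[A=49 B=40 C=31 D=55] avail[A=47 B=34 C=31 D=52] open={R2,R4,R5,R6,R7}
Step 10: cancel R4 -> on_hand[A=49 B=40 C=31 D=55] avail[A=47 B=37 C=31 D=52] open={R2,R5,R6,R7}
Step 11: cancel R5 -> on_hand[A=49 B=40 C=31 D=55] avail[A=47 B=40 C=31 D=52] open={R2,R6,R7}
Step 12: commit R6 -> on_hand[A=48 B=40 C=31 D=55] avail[A=47 B=40 C=31 D=52] open={R2,R7}
Step 13: reserve R8 C 1 -> on_hand[A=48 B=40 C=31 D=55] avail[A=47 B=40 C=30 D=52] open={R2,R7,R8}
Step 14: commit R8 -> on_hand[A=48 B=40 C=30 D=55] avail[A=47 B=40 C=30 D=52] open={R2,R7}
Open reservations: ['R2', 'R7'] -> 2

Answer: 2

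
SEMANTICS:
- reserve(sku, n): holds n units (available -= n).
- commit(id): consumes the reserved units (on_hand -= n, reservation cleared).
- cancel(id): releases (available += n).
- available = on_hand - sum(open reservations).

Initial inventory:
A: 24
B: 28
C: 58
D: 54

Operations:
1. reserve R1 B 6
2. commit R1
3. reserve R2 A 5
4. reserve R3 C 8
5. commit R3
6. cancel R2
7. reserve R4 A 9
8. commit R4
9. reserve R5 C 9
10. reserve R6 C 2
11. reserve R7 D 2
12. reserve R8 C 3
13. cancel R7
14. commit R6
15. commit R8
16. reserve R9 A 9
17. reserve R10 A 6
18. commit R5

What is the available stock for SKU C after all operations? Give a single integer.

Step 1: reserve R1 B 6 -> on_hand[A=24 B=28 C=58 D=54] avail[A=24 B=22 C=58 D=54] open={R1}
Step 2: commit R1 -> on_hand[A=24 B=22 C=58 D=54] avail[A=24 B=22 C=58 D=54] open={}
Step 3: reserve R2 A 5 -> on_hand[A=24 B=22 C=58 D=54] avail[A=19 B=22 C=58 D=54] open={R2}
Step 4: reserve R3 C 8 -> on_hand[A=24 B=22 C=58 D=54] avail[A=19 B=22 C=50 D=54] open={R2,R3}
Step 5: commit R3 -> on_hand[A=24 B=22 C=50 D=54] avail[A=19 B=22 C=50 D=54] open={R2}
Step 6: cancel R2 -> on_hand[A=24 B=22 C=50 D=54] avail[A=24 B=22 C=50 D=54] open={}
Step 7: reserve R4 A 9 -> on_hand[A=24 B=22 C=50 D=54] avail[A=15 B=22 C=50 D=54] open={R4}
Step 8: commit R4 -> on_hand[A=15 B=22 C=50 D=54] avail[A=15 B=22 C=50 D=54] open={}
Step 9: reserve R5 C 9 -> on_hand[A=15 B=22 C=50 D=54] avail[A=15 B=22 C=41 D=54] open={R5}
Step 10: reserve R6 C 2 -> on_hand[A=15 B=22 C=50 D=54] avail[A=15 B=22 C=39 D=54] open={R5,R6}
Step 11: reserve R7 D 2 -> on_hand[A=15 B=22 C=50 D=54] avail[A=15 B=22 C=39 D=52] open={R5,R6,R7}
Step 12: reserve R8 C 3 -> on_hand[A=15 B=22 C=50 D=54] avail[A=15 B=22 C=36 D=52] open={R5,R6,R7,R8}
Step 13: cancel R7 -> on_hand[A=15 B=22 C=50 D=54] avail[A=15 B=22 C=36 D=54] open={R5,R6,R8}
Step 14: commit R6 -> on_hand[A=15 B=22 C=48 D=54] avail[A=15 B=22 C=36 D=54] open={R5,R8}
Step 15: commit R8 -> on_hand[A=15 B=22 C=45 D=54] avail[A=15 B=22 C=36 D=54] open={R5}
Step 16: reserve R9 A 9 -> on_hand[A=15 B=22 C=45 D=54] avail[A=6 B=22 C=36 D=54] open={R5,R9}
Step 17: reserve R10 A 6 -> on_hand[A=15 B=22 C=45 D=54] avail[A=0 B=22 C=36 D=54] open={R10,R5,R9}
Step 18: commit R5 -> on_hand[A=15 B=22 C=36 D=54] avail[A=0 B=22 C=36 D=54] open={R10,R9}
Final available[C] = 36

Answer: 36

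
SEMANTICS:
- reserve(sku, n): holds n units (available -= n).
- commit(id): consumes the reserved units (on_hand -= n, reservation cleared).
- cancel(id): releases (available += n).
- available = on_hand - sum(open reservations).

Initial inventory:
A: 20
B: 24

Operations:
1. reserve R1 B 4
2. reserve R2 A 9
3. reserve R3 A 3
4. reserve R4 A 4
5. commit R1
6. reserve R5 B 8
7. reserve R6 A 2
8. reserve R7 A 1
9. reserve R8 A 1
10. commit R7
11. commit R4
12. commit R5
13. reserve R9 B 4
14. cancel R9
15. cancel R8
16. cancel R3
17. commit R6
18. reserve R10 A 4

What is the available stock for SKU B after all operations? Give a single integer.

Step 1: reserve R1 B 4 -> on_hand[A=20 B=24] avail[A=20 B=20] open={R1}
Step 2: reserve R2 A 9 -> on_hand[A=20 B=24] avail[A=11 B=20] open={R1,R2}
Step 3: reserve R3 A 3 -> on_hand[A=20 B=24] avail[A=8 B=20] open={R1,R2,R3}
Step 4: reserve R4 A 4 -> on_hand[A=20 B=24] avail[A=4 B=20] open={R1,R2,R3,R4}
Step 5: commit R1 -> on_hand[A=20 B=20] avail[A=4 B=20] open={R2,R3,R4}
Step 6: reserve R5 B 8 -> on_hand[A=20 B=20] avail[A=4 B=12] open={R2,R3,R4,R5}
Step 7: reserve R6 A 2 -> on_hand[A=20 B=20] avail[A=2 B=12] open={R2,R3,R4,R5,R6}
Step 8: reserve R7 A 1 -> on_hand[A=20 B=20] avail[A=1 B=12] open={R2,R3,R4,R5,R6,R7}
Step 9: reserve R8 A 1 -> on_hand[A=20 B=20] avail[A=0 B=12] open={R2,R3,R4,R5,R6,R7,R8}
Step 10: commit R7 -> on_hand[A=19 B=20] avail[A=0 B=12] open={R2,R3,R4,R5,R6,R8}
Step 11: commit R4 -> on_hand[A=15 B=20] avail[A=0 B=12] open={R2,R3,R5,R6,R8}
Step 12: commit R5 -> on_hand[A=15 B=12] avail[A=0 B=12] open={R2,R3,R6,R8}
Step 13: reserve R9 B 4 -> on_hand[A=15 B=12] avail[A=0 B=8] open={R2,R3,R6,R8,R9}
Step 14: cancel R9 -> on_hand[A=15 B=12] avail[A=0 B=12] open={R2,R3,R6,R8}
Step 15: cancel R8 -> on_hand[A=15 B=12] avail[A=1 B=12] open={R2,R3,R6}
Step 16: cancel R3 -> on_hand[A=15 B=12] avail[A=4 B=12] open={R2,R6}
Step 17: commit R6 -> on_hand[A=13 B=12] avail[A=4 B=12] open={R2}
Step 18: reserve R10 A 4 -> on_hand[A=13 B=12] avail[A=0 B=12] open={R10,R2}
Final available[B] = 12

Answer: 12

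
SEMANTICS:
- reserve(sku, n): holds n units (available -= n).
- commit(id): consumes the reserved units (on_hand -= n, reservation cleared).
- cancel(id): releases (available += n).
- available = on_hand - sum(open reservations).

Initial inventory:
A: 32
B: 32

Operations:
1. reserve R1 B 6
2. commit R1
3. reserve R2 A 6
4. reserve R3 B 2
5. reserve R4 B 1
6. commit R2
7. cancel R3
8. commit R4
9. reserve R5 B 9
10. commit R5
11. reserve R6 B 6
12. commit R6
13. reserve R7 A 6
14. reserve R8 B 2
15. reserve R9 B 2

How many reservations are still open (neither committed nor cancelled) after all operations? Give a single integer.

Step 1: reserve R1 B 6 -> on_hand[A=32 B=32] avail[A=32 B=26] open={R1}
Step 2: commit R1 -> on_hand[A=32 B=26] avail[A=32 B=26] open={}
Step 3: reserve R2 A 6 -> on_hand[A=32 B=26] avail[A=26 B=26] open={R2}
Step 4: reserve R3 B 2 -> on_hand[A=32 B=26] avail[A=26 B=24] open={R2,R3}
Step 5: reserve R4 B 1 -> on_hand[A=32 B=26] avail[A=26 B=23] open={R2,R3,R4}
Step 6: commit R2 -> on_hand[A=26 B=26] avail[A=26 B=23] open={R3,R4}
Step 7: cancel R3 -> on_hand[A=26 B=26] avail[A=26 B=25] open={R4}
Step 8: commit R4 -> on_hand[A=26 B=25] avail[A=26 B=25] open={}
Step 9: reserve R5 B 9 -> on_hand[A=26 B=25] avail[A=26 B=16] open={R5}
Step 10: commit R5 -> on_hand[A=26 B=16] avail[A=26 B=16] open={}
Step 11: reserve R6 B 6 -> on_hand[A=26 B=16] avail[A=26 B=10] open={R6}
Step 12: commit R6 -> on_hand[A=26 B=10] avail[A=26 B=10] open={}
Step 13: reserve R7 A 6 -> on_hand[A=26 B=10] avail[A=20 B=10] open={R7}
Step 14: reserve R8 B 2 -> on_hand[A=26 B=10] avail[A=20 B=8] open={R7,R8}
Step 15: reserve R9 B 2 -> on_hand[A=26 B=10] avail[A=20 B=6] open={R7,R8,R9}
Open reservations: ['R7', 'R8', 'R9'] -> 3

Answer: 3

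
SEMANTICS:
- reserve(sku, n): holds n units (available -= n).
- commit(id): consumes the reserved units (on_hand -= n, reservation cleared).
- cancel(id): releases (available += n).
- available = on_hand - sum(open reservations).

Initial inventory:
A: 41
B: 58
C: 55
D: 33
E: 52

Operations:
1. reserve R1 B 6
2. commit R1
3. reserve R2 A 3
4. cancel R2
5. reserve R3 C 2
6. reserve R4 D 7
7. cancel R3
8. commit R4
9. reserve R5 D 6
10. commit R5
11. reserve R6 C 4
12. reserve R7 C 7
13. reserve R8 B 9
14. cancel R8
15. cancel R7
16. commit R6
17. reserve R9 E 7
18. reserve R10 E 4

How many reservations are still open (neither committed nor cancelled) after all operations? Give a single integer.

Answer: 2

Derivation:
Step 1: reserve R1 B 6 -> on_hand[A=41 B=58 C=55 D=33 E=52] avail[A=41 B=52 C=55 D=33 E=52] open={R1}
Step 2: commit R1 -> on_hand[A=41 B=52 C=55 D=33 E=52] avail[A=41 B=52 C=55 D=33 E=52] open={}
Step 3: reserve R2 A 3 -> on_hand[A=41 B=52 C=55 D=33 E=52] avail[A=38 B=52 C=55 D=33 E=52] open={R2}
Step 4: cancel R2 -> on_hand[A=41 B=52 C=55 D=33 E=52] avail[A=41 B=52 C=55 D=33 E=52] open={}
Step 5: reserve R3 C 2 -> on_hand[A=41 B=52 C=55 D=33 E=52] avail[A=41 B=52 C=53 D=33 E=52] open={R3}
Step 6: reserve R4 D 7 -> on_hand[A=41 B=52 C=55 D=33 E=52] avail[A=41 B=52 C=53 D=26 E=52] open={R3,R4}
Step 7: cancel R3 -> on_hand[A=41 B=52 C=55 D=33 E=52] avail[A=41 B=52 C=55 D=26 E=52] open={R4}
Step 8: commit R4 -> on_hand[A=41 B=52 C=55 D=26 E=52] avail[A=41 B=52 C=55 D=26 E=52] open={}
Step 9: reserve R5 D 6 -> on_hand[A=41 B=52 C=55 D=26 E=52] avail[A=41 B=52 C=55 D=20 E=52] open={R5}
Step 10: commit R5 -> on_hand[A=41 B=52 C=55 D=20 E=52] avail[A=41 B=52 C=55 D=20 E=52] open={}
Step 11: reserve R6 C 4 -> on_hand[A=41 B=52 C=55 D=20 E=52] avail[A=41 B=52 C=51 D=20 E=52] open={R6}
Step 12: reserve R7 C 7 -> on_hand[A=41 B=52 C=55 D=20 E=52] avail[A=41 B=52 C=44 D=20 E=52] open={R6,R7}
Step 13: reserve R8 B 9 -> on_hand[A=41 B=52 C=55 D=20 E=52] avail[A=41 B=43 C=44 D=20 E=52] open={R6,R7,R8}
Step 14: cancel R8 -> on_hand[A=41 B=52 C=55 D=20 E=52] avail[A=41 B=52 C=44 D=20 E=52] open={R6,R7}
Step 15: cancel R7 -> on_hand[A=41 B=52 C=55 D=20 E=52] avail[A=41 B=52 C=51 D=20 E=52] open={R6}
Step 16: commit R6 -> on_hand[A=41 B=52 C=51 D=20 E=52] avail[A=41 B=52 C=51 D=20 E=52] open={}
Step 17: reserve R9 E 7 -> on_hand[A=41 B=52 C=51 D=20 E=52] avail[A=41 B=52 C=51 D=20 E=45] open={R9}
Step 18: reserve R10 E 4 -> on_hand[A=41 B=52 C=51 D=20 E=52] avail[A=41 B=52 C=51 D=20 E=41] open={R10,R9}
Open reservations: ['R10', 'R9'] -> 2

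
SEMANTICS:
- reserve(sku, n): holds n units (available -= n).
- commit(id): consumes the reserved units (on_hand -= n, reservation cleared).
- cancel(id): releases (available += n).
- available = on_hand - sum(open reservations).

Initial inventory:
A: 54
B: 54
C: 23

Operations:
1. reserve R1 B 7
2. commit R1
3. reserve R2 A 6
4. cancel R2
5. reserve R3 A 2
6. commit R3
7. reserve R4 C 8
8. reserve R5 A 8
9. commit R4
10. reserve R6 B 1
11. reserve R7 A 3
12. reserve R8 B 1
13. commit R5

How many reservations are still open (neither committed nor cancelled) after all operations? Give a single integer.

Step 1: reserve R1 B 7 -> on_hand[A=54 B=54 C=23] avail[A=54 B=47 C=23] open={R1}
Step 2: commit R1 -> on_hand[A=54 B=47 C=23] avail[A=54 B=47 C=23] open={}
Step 3: reserve R2 A 6 -> on_hand[A=54 B=47 C=23] avail[A=48 B=47 C=23] open={R2}
Step 4: cancel R2 -> on_hand[A=54 B=47 C=23] avail[A=54 B=47 C=23] open={}
Step 5: reserve R3 A 2 -> on_hand[A=54 B=47 C=23] avail[A=52 B=47 C=23] open={R3}
Step 6: commit R3 -> on_hand[A=52 B=47 C=23] avail[A=52 B=47 C=23] open={}
Step 7: reserve R4 C 8 -> on_hand[A=52 B=47 C=23] avail[A=52 B=47 C=15] open={R4}
Step 8: reserve R5 A 8 -> on_hand[A=52 B=47 C=23] avail[A=44 B=47 C=15] open={R4,R5}
Step 9: commit R4 -> on_hand[A=52 B=47 C=15] avail[A=44 B=47 C=15] open={R5}
Step 10: reserve R6 B 1 -> on_hand[A=52 B=47 C=15] avail[A=44 B=46 C=15] open={R5,R6}
Step 11: reserve R7 A 3 -> on_hand[A=52 B=47 C=15] avail[A=41 B=46 C=15] open={R5,R6,R7}
Step 12: reserve R8 B 1 -> on_hand[A=52 B=47 C=15] avail[A=41 B=45 C=15] open={R5,R6,R7,R8}
Step 13: commit R5 -> on_hand[A=44 B=47 C=15] avail[A=41 B=45 C=15] open={R6,R7,R8}
Open reservations: ['R6', 'R7', 'R8'] -> 3

Answer: 3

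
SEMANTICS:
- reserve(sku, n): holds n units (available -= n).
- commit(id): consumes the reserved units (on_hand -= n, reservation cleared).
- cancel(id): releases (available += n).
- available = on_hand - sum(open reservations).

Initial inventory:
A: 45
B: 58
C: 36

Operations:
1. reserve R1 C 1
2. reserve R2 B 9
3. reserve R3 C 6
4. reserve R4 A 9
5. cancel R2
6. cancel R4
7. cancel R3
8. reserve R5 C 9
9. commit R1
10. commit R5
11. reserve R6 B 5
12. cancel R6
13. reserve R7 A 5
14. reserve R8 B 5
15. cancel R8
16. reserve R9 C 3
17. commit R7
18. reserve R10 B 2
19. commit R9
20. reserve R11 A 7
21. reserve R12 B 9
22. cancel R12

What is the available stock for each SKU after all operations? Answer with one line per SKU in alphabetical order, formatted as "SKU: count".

Answer: A: 33
B: 56
C: 23

Derivation:
Step 1: reserve R1 C 1 -> on_hand[A=45 B=58 C=36] avail[A=45 B=58 C=35] open={R1}
Step 2: reserve R2 B 9 -> on_hand[A=45 B=58 C=36] avail[A=45 B=49 C=35] open={R1,R2}
Step 3: reserve R3 C 6 -> on_hand[A=45 B=58 C=36] avail[A=45 B=49 C=29] open={R1,R2,R3}
Step 4: reserve R4 A 9 -> on_hand[A=45 B=58 C=36] avail[A=36 B=49 C=29] open={R1,R2,R3,R4}
Step 5: cancel R2 -> on_hand[A=45 B=58 C=36] avail[A=36 B=58 C=29] open={R1,R3,R4}
Step 6: cancel R4 -> on_hand[A=45 B=58 C=36] avail[A=45 B=58 C=29] open={R1,R3}
Step 7: cancel R3 -> on_hand[A=45 B=58 C=36] avail[A=45 B=58 C=35] open={R1}
Step 8: reserve R5 C 9 -> on_hand[A=45 B=58 C=36] avail[A=45 B=58 C=26] open={R1,R5}
Step 9: commit R1 -> on_hand[A=45 B=58 C=35] avail[A=45 B=58 C=26] open={R5}
Step 10: commit R5 -> on_hand[A=45 B=58 C=26] avail[A=45 B=58 C=26] open={}
Step 11: reserve R6 B 5 -> on_hand[A=45 B=58 C=26] avail[A=45 B=53 C=26] open={R6}
Step 12: cancel R6 -> on_hand[A=45 B=58 C=26] avail[A=45 B=58 C=26] open={}
Step 13: reserve R7 A 5 -> on_hand[A=45 B=58 C=26] avail[A=40 B=58 C=26] open={R7}
Step 14: reserve R8 B 5 -> on_hand[A=45 B=58 C=26] avail[A=40 B=53 C=26] open={R7,R8}
Step 15: cancel R8 -> on_hand[A=45 B=58 C=26] avail[A=40 B=58 C=26] open={R7}
Step 16: reserve R9 C 3 -> on_hand[A=45 B=58 C=26] avail[A=40 B=58 C=23] open={R7,R9}
Step 17: commit R7 -> on_hand[A=40 B=58 C=26] avail[A=40 B=58 C=23] open={R9}
Step 18: reserve R10 B 2 -> on_hand[A=40 B=58 C=26] avail[A=40 B=56 C=23] open={R10,R9}
Step 19: commit R9 -> on_hand[A=40 B=58 C=23] avail[A=40 B=56 C=23] open={R10}
Step 20: reserve R11 A 7 -> on_hand[A=40 B=58 C=23] avail[A=33 B=56 C=23] open={R10,R11}
Step 21: reserve R12 B 9 -> on_hand[A=40 B=58 C=23] avail[A=33 B=47 C=23] open={R10,R11,R12}
Step 22: cancel R12 -> on_hand[A=40 B=58 C=23] avail[A=33 B=56 C=23] open={R10,R11}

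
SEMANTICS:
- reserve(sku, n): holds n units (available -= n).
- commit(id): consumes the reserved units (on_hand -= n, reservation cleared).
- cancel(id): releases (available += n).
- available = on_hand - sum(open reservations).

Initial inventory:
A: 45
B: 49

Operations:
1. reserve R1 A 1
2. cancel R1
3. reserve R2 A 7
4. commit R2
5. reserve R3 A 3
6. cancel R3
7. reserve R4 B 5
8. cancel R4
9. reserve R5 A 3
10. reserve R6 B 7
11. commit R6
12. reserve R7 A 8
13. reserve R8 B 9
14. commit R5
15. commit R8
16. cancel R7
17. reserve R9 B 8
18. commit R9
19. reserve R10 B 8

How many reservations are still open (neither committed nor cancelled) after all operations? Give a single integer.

Answer: 1

Derivation:
Step 1: reserve R1 A 1 -> on_hand[A=45 B=49] avail[A=44 B=49] open={R1}
Step 2: cancel R1 -> on_hand[A=45 B=49] avail[A=45 B=49] open={}
Step 3: reserve R2 A 7 -> on_hand[A=45 B=49] avail[A=38 B=49] open={R2}
Step 4: commit R2 -> on_hand[A=38 B=49] avail[A=38 B=49] open={}
Step 5: reserve R3 A 3 -> on_hand[A=38 B=49] avail[A=35 B=49] open={R3}
Step 6: cancel R3 -> on_hand[A=38 B=49] avail[A=38 B=49] open={}
Step 7: reserve R4 B 5 -> on_hand[A=38 B=49] avail[A=38 B=44] open={R4}
Step 8: cancel R4 -> on_hand[A=38 B=49] avail[A=38 B=49] open={}
Step 9: reserve R5 A 3 -> on_hand[A=38 B=49] avail[A=35 B=49] open={R5}
Step 10: reserve R6 B 7 -> on_hand[A=38 B=49] avail[A=35 B=42] open={R5,R6}
Step 11: commit R6 -> on_hand[A=38 B=42] avail[A=35 B=42] open={R5}
Step 12: reserve R7 A 8 -> on_hand[A=38 B=42] avail[A=27 B=42] open={R5,R7}
Step 13: reserve R8 B 9 -> on_hand[A=38 B=42] avail[A=27 B=33] open={R5,R7,R8}
Step 14: commit R5 -> on_hand[A=35 B=42] avail[A=27 B=33] open={R7,R8}
Step 15: commit R8 -> on_hand[A=35 B=33] avail[A=27 B=33] open={R7}
Step 16: cancel R7 -> on_hand[A=35 B=33] avail[A=35 B=33] open={}
Step 17: reserve R9 B 8 -> on_hand[A=35 B=33] avail[A=35 B=25] open={R9}
Step 18: commit R9 -> on_hand[A=35 B=25] avail[A=35 B=25] open={}
Step 19: reserve R10 B 8 -> on_hand[A=35 B=25] avail[A=35 B=17] open={R10}
Open reservations: ['R10'] -> 1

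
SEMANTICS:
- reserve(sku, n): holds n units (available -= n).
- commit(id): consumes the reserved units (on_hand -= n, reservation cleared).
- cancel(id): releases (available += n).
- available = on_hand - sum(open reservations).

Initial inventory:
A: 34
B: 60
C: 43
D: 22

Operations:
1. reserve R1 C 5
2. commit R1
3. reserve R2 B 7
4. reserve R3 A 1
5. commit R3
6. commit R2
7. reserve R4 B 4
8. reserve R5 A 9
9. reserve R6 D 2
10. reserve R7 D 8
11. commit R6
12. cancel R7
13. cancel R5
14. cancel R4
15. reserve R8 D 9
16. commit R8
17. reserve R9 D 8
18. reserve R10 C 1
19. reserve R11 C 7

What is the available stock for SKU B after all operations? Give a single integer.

Answer: 53

Derivation:
Step 1: reserve R1 C 5 -> on_hand[A=34 B=60 C=43 D=22] avail[A=34 B=60 C=38 D=22] open={R1}
Step 2: commit R1 -> on_hand[A=34 B=60 C=38 D=22] avail[A=34 B=60 C=38 D=22] open={}
Step 3: reserve R2 B 7 -> on_hand[A=34 B=60 C=38 D=22] avail[A=34 B=53 C=38 D=22] open={R2}
Step 4: reserve R3 A 1 -> on_hand[A=34 B=60 C=38 D=22] avail[A=33 B=53 C=38 D=22] open={R2,R3}
Step 5: commit R3 -> on_hand[A=33 B=60 C=38 D=22] avail[A=33 B=53 C=38 D=22] open={R2}
Step 6: commit R2 -> on_hand[A=33 B=53 C=38 D=22] avail[A=33 B=53 C=38 D=22] open={}
Step 7: reserve R4 B 4 -> on_hand[A=33 B=53 C=38 D=22] avail[A=33 B=49 C=38 D=22] open={R4}
Step 8: reserve R5 A 9 -> on_hand[A=33 B=53 C=38 D=22] avail[A=24 B=49 C=38 D=22] open={R4,R5}
Step 9: reserve R6 D 2 -> on_hand[A=33 B=53 C=38 D=22] avail[A=24 B=49 C=38 D=20] open={R4,R5,R6}
Step 10: reserve R7 D 8 -> on_hand[A=33 B=53 C=38 D=22] avail[A=24 B=49 C=38 D=12] open={R4,R5,R6,R7}
Step 11: commit R6 -> on_hand[A=33 B=53 C=38 D=20] avail[A=24 B=49 C=38 D=12] open={R4,R5,R7}
Step 12: cancel R7 -> on_hand[A=33 B=53 C=38 D=20] avail[A=24 B=49 C=38 D=20] open={R4,R5}
Step 13: cancel R5 -> on_hand[A=33 B=53 C=38 D=20] avail[A=33 B=49 C=38 D=20] open={R4}
Step 14: cancel R4 -> on_hand[A=33 B=53 C=38 D=20] avail[A=33 B=53 C=38 D=20] open={}
Step 15: reserve R8 D 9 -> on_hand[A=33 B=53 C=38 D=20] avail[A=33 B=53 C=38 D=11] open={R8}
Step 16: commit R8 -> on_hand[A=33 B=53 C=38 D=11] avail[A=33 B=53 C=38 D=11] open={}
Step 17: reserve R9 D 8 -> on_hand[A=33 B=53 C=38 D=11] avail[A=33 B=53 C=38 D=3] open={R9}
Step 18: reserve R10 C 1 -> on_hand[A=33 B=53 C=38 D=11] avail[A=33 B=53 C=37 D=3] open={R10,R9}
Step 19: reserve R11 C 7 -> on_hand[A=33 B=53 C=38 D=11] avail[A=33 B=53 C=30 D=3] open={R10,R11,R9}
Final available[B] = 53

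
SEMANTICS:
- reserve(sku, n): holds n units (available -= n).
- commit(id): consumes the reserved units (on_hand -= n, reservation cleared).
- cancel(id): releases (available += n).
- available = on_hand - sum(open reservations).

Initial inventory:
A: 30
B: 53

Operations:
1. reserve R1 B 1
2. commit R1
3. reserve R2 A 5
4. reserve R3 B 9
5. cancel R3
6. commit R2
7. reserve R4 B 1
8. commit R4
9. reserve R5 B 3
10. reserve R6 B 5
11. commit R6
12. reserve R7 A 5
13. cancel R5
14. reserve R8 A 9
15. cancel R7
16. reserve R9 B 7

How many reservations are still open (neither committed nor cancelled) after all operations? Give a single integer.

Step 1: reserve R1 B 1 -> on_hand[A=30 B=53] avail[A=30 B=52] open={R1}
Step 2: commit R1 -> on_hand[A=30 B=52] avail[A=30 B=52] open={}
Step 3: reserve R2 A 5 -> on_hand[A=30 B=52] avail[A=25 B=52] open={R2}
Step 4: reserve R3 B 9 -> on_hand[A=30 B=52] avail[A=25 B=43] open={R2,R3}
Step 5: cancel R3 -> on_hand[A=30 B=52] avail[A=25 B=52] open={R2}
Step 6: commit R2 -> on_hand[A=25 B=52] avail[A=25 B=52] open={}
Step 7: reserve R4 B 1 -> on_hand[A=25 B=52] avail[A=25 B=51] open={R4}
Step 8: commit R4 -> on_hand[A=25 B=51] avail[A=25 B=51] open={}
Step 9: reserve R5 B 3 -> on_hand[A=25 B=51] avail[A=25 B=48] open={R5}
Step 10: reserve R6 B 5 -> on_hand[A=25 B=51] avail[A=25 B=43] open={R5,R6}
Step 11: commit R6 -> on_hand[A=25 B=46] avail[A=25 B=43] open={R5}
Step 12: reserve R7 A 5 -> on_hand[A=25 B=46] avail[A=20 B=43] open={R5,R7}
Step 13: cancel R5 -> on_hand[A=25 B=46] avail[A=20 B=46] open={R7}
Step 14: reserve R8 A 9 -> on_hand[A=25 B=46] avail[A=11 B=46] open={R7,R8}
Step 15: cancel R7 -> on_hand[A=25 B=46] avail[A=16 B=46] open={R8}
Step 16: reserve R9 B 7 -> on_hand[A=25 B=46] avail[A=16 B=39] open={R8,R9}
Open reservations: ['R8', 'R9'] -> 2

Answer: 2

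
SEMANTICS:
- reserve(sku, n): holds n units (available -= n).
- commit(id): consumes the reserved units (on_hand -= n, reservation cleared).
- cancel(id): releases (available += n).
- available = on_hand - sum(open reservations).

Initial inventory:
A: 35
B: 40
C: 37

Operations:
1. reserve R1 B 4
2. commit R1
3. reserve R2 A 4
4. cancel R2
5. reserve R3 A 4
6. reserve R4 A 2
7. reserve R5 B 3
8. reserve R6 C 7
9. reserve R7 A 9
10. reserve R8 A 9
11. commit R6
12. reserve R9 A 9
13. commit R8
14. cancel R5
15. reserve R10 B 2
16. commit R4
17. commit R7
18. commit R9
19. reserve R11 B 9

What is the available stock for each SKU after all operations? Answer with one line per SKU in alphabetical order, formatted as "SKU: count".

Answer: A: 2
B: 25
C: 30

Derivation:
Step 1: reserve R1 B 4 -> on_hand[A=35 B=40 C=37] avail[A=35 B=36 C=37] open={R1}
Step 2: commit R1 -> on_hand[A=35 B=36 C=37] avail[A=35 B=36 C=37] open={}
Step 3: reserve R2 A 4 -> on_hand[A=35 B=36 C=37] avail[A=31 B=36 C=37] open={R2}
Step 4: cancel R2 -> on_hand[A=35 B=36 C=37] avail[A=35 B=36 C=37] open={}
Step 5: reserve R3 A 4 -> on_hand[A=35 B=36 C=37] avail[A=31 B=36 C=37] open={R3}
Step 6: reserve R4 A 2 -> on_hand[A=35 B=36 C=37] avail[A=29 B=36 C=37] open={R3,R4}
Step 7: reserve R5 B 3 -> on_hand[A=35 B=36 C=37] avail[A=29 B=33 C=37] open={R3,R4,R5}
Step 8: reserve R6 C 7 -> on_hand[A=35 B=36 C=37] avail[A=29 B=33 C=30] open={R3,R4,R5,R6}
Step 9: reserve R7 A 9 -> on_hand[A=35 B=36 C=37] avail[A=20 B=33 C=30] open={R3,R4,R5,R6,R7}
Step 10: reserve R8 A 9 -> on_hand[A=35 B=36 C=37] avail[A=11 B=33 C=30] open={R3,R4,R5,R6,R7,R8}
Step 11: commit R6 -> on_hand[A=35 B=36 C=30] avail[A=11 B=33 C=30] open={R3,R4,R5,R7,R8}
Step 12: reserve R9 A 9 -> on_hand[A=35 B=36 C=30] avail[A=2 B=33 C=30] open={R3,R4,R5,R7,R8,R9}
Step 13: commit R8 -> on_hand[A=26 B=36 C=30] avail[A=2 B=33 C=30] open={R3,R4,R5,R7,R9}
Step 14: cancel R5 -> on_hand[A=26 B=36 C=30] avail[A=2 B=36 C=30] open={R3,R4,R7,R9}
Step 15: reserve R10 B 2 -> on_hand[A=26 B=36 C=30] avail[A=2 B=34 C=30] open={R10,R3,R4,R7,R9}
Step 16: commit R4 -> on_hand[A=24 B=36 C=30] avail[A=2 B=34 C=30] open={R10,R3,R7,R9}
Step 17: commit R7 -> on_hand[A=15 B=36 C=30] avail[A=2 B=34 C=30] open={R10,R3,R9}
Step 18: commit R9 -> on_hand[A=6 B=36 C=30] avail[A=2 B=34 C=30] open={R10,R3}
Step 19: reserve R11 B 9 -> on_hand[A=6 B=36 C=30] avail[A=2 B=25 C=30] open={R10,R11,R3}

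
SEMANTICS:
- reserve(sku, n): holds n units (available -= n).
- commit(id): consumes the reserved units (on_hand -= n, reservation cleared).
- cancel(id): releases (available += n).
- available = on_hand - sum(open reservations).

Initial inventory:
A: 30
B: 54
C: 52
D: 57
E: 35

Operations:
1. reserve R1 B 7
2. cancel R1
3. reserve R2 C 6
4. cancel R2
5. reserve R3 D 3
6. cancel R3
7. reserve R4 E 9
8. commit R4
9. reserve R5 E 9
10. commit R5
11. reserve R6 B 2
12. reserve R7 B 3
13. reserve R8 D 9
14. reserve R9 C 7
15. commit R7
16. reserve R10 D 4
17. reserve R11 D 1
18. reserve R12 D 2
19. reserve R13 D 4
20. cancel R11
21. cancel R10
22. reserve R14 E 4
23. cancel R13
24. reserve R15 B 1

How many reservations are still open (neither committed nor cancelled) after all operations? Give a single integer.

Step 1: reserve R1 B 7 -> on_hand[A=30 B=54 C=52 D=57 E=35] avail[A=30 B=47 C=52 D=57 E=35] open={R1}
Step 2: cancel R1 -> on_hand[A=30 B=54 C=52 D=57 E=35] avail[A=30 B=54 C=52 D=57 E=35] open={}
Step 3: reserve R2 C 6 -> on_hand[A=30 B=54 C=52 D=57 E=35] avail[A=30 B=54 C=46 D=57 E=35] open={R2}
Step 4: cancel R2 -> on_hand[A=30 B=54 C=52 D=57 E=35] avail[A=30 B=54 C=52 D=57 E=35] open={}
Step 5: reserve R3 D 3 -> on_hand[A=30 B=54 C=52 D=57 E=35] avail[A=30 B=54 C=52 D=54 E=35] open={R3}
Step 6: cancel R3 -> on_hand[A=30 B=54 C=52 D=57 E=35] avail[A=30 B=54 C=52 D=57 E=35] open={}
Step 7: reserve R4 E 9 -> on_hand[A=30 B=54 C=52 D=57 E=35] avail[A=30 B=54 C=52 D=57 E=26] open={R4}
Step 8: commit R4 -> on_hand[A=30 B=54 C=52 D=57 E=26] avail[A=30 B=54 C=52 D=57 E=26] open={}
Step 9: reserve R5 E 9 -> on_hand[A=30 B=54 C=52 D=57 E=26] avail[A=30 B=54 C=52 D=57 E=17] open={R5}
Step 10: commit R5 -> on_hand[A=30 B=54 C=52 D=57 E=17] avail[A=30 B=54 C=52 D=57 E=17] open={}
Step 11: reserve R6 B 2 -> on_hand[A=30 B=54 C=52 D=57 E=17] avail[A=30 B=52 C=52 D=57 E=17] open={R6}
Step 12: reserve R7 B 3 -> on_hand[A=30 B=54 C=52 D=57 E=17] avail[A=30 B=49 C=52 D=57 E=17] open={R6,R7}
Step 13: reserve R8 D 9 -> on_hand[A=30 B=54 C=52 D=57 E=17] avail[A=30 B=49 C=52 D=48 E=17] open={R6,R7,R8}
Step 14: reserve R9 C 7 -> on_hand[A=30 B=54 C=52 D=57 E=17] avail[A=30 B=49 C=45 D=48 E=17] open={R6,R7,R8,R9}
Step 15: commit R7 -> on_hand[A=30 B=51 C=52 D=57 E=17] avail[A=30 B=49 C=45 D=48 E=17] open={R6,R8,R9}
Step 16: reserve R10 D 4 -> on_hand[A=30 B=51 C=52 D=57 E=17] avail[A=30 B=49 C=45 D=44 E=17] open={R10,R6,R8,R9}
Step 17: reserve R11 D 1 -> on_hand[A=30 B=51 C=52 D=57 E=17] avail[A=30 B=49 C=45 D=43 E=17] open={R10,R11,R6,R8,R9}
Step 18: reserve R12 D 2 -> on_hand[A=30 B=51 C=52 D=57 E=17] avail[A=30 B=49 C=45 D=41 E=17] open={R10,R11,R12,R6,R8,R9}
Step 19: reserve R13 D 4 -> on_hand[A=30 B=51 C=52 D=57 E=17] avail[A=30 B=49 C=45 D=37 E=17] open={R10,R11,R12,R13,R6,R8,R9}
Step 20: cancel R11 -> on_hand[A=30 B=51 C=52 D=57 E=17] avail[A=30 B=49 C=45 D=38 E=17] open={R10,R12,R13,R6,R8,R9}
Step 21: cancel R10 -> on_hand[A=30 B=51 C=52 D=57 E=17] avail[A=30 B=49 C=45 D=42 E=17] open={R12,R13,R6,R8,R9}
Step 22: reserve R14 E 4 -> on_hand[A=30 B=51 C=52 D=57 E=17] avail[A=30 B=49 C=45 D=42 E=13] open={R12,R13,R14,R6,R8,R9}
Step 23: cancel R13 -> on_hand[A=30 B=51 C=52 D=57 E=17] avail[A=30 B=49 C=45 D=46 E=13] open={R12,R14,R6,R8,R9}
Step 24: reserve R15 B 1 -> on_hand[A=30 B=51 C=52 D=57 E=17] avail[A=30 B=48 C=45 D=46 E=13] open={R12,R14,R15,R6,R8,R9}
Open reservations: ['R12', 'R14', 'R15', 'R6', 'R8', 'R9'] -> 6

Answer: 6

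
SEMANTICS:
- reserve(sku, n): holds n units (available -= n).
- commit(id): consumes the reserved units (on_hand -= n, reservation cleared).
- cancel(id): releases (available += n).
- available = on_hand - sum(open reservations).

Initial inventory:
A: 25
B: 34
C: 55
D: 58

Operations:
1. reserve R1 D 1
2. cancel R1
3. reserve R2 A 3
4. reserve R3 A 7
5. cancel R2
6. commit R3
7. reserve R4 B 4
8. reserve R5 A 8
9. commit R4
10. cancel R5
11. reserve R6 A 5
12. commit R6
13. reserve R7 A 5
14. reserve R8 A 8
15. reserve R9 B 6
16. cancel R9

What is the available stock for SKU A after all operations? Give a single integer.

Step 1: reserve R1 D 1 -> on_hand[A=25 B=34 C=55 D=58] avail[A=25 B=34 C=55 D=57] open={R1}
Step 2: cancel R1 -> on_hand[A=25 B=34 C=55 D=58] avail[A=25 B=34 C=55 D=58] open={}
Step 3: reserve R2 A 3 -> on_hand[A=25 B=34 C=55 D=58] avail[A=22 B=34 C=55 D=58] open={R2}
Step 4: reserve R3 A 7 -> on_hand[A=25 B=34 C=55 D=58] avail[A=15 B=34 C=55 D=58] open={R2,R3}
Step 5: cancel R2 -> on_hand[A=25 B=34 C=55 D=58] avail[A=18 B=34 C=55 D=58] open={R3}
Step 6: commit R3 -> on_hand[A=18 B=34 C=55 D=58] avail[A=18 B=34 C=55 D=58] open={}
Step 7: reserve R4 B 4 -> on_hand[A=18 B=34 C=55 D=58] avail[A=18 B=30 C=55 D=58] open={R4}
Step 8: reserve R5 A 8 -> on_hand[A=18 B=34 C=55 D=58] avail[A=10 B=30 C=55 D=58] open={R4,R5}
Step 9: commit R4 -> on_hand[A=18 B=30 C=55 D=58] avail[A=10 B=30 C=55 D=58] open={R5}
Step 10: cancel R5 -> on_hand[A=18 B=30 C=55 D=58] avail[A=18 B=30 C=55 D=58] open={}
Step 11: reserve R6 A 5 -> on_hand[A=18 B=30 C=55 D=58] avail[A=13 B=30 C=55 D=58] open={R6}
Step 12: commit R6 -> on_hand[A=13 B=30 C=55 D=58] avail[A=13 B=30 C=55 D=58] open={}
Step 13: reserve R7 A 5 -> on_hand[A=13 B=30 C=55 D=58] avail[A=8 B=30 C=55 D=58] open={R7}
Step 14: reserve R8 A 8 -> on_hand[A=13 B=30 C=55 D=58] avail[A=0 B=30 C=55 D=58] open={R7,R8}
Step 15: reserve R9 B 6 -> on_hand[A=13 B=30 C=55 D=58] avail[A=0 B=24 C=55 D=58] open={R7,R8,R9}
Step 16: cancel R9 -> on_hand[A=13 B=30 C=55 D=58] avail[A=0 B=30 C=55 D=58] open={R7,R8}
Final available[A] = 0

Answer: 0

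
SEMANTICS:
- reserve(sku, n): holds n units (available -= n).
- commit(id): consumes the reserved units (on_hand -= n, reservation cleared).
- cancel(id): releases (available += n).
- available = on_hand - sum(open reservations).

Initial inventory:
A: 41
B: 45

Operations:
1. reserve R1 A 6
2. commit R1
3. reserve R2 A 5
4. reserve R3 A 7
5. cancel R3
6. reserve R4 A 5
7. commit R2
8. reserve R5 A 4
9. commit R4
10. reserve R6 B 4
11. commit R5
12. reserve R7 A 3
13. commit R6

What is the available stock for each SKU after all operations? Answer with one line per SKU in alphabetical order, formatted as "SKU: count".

Step 1: reserve R1 A 6 -> on_hand[A=41 B=45] avail[A=35 B=45] open={R1}
Step 2: commit R1 -> on_hand[A=35 B=45] avail[A=35 B=45] open={}
Step 3: reserve R2 A 5 -> on_hand[A=35 B=45] avail[A=30 B=45] open={R2}
Step 4: reserve R3 A 7 -> on_hand[A=35 B=45] avail[A=23 B=45] open={R2,R3}
Step 5: cancel R3 -> on_hand[A=35 B=45] avail[A=30 B=45] open={R2}
Step 6: reserve R4 A 5 -> on_hand[A=35 B=45] avail[A=25 B=45] open={R2,R4}
Step 7: commit R2 -> on_hand[A=30 B=45] avail[A=25 B=45] open={R4}
Step 8: reserve R5 A 4 -> on_hand[A=30 B=45] avail[A=21 B=45] open={R4,R5}
Step 9: commit R4 -> on_hand[A=25 B=45] avail[A=21 B=45] open={R5}
Step 10: reserve R6 B 4 -> on_hand[A=25 B=45] avail[A=21 B=41] open={R5,R6}
Step 11: commit R5 -> on_hand[A=21 B=45] avail[A=21 B=41] open={R6}
Step 12: reserve R7 A 3 -> on_hand[A=21 B=45] avail[A=18 B=41] open={R6,R7}
Step 13: commit R6 -> on_hand[A=21 B=41] avail[A=18 B=41] open={R7}

Answer: A: 18
B: 41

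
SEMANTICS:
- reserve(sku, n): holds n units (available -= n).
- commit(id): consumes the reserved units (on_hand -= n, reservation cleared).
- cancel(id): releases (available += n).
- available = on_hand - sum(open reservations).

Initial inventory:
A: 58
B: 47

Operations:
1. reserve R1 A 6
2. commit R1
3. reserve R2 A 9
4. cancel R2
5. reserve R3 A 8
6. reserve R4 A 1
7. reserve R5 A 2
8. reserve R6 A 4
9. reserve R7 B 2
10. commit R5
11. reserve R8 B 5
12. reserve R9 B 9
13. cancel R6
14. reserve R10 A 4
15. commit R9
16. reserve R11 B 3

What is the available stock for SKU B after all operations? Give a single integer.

Step 1: reserve R1 A 6 -> on_hand[A=58 B=47] avail[A=52 B=47] open={R1}
Step 2: commit R1 -> on_hand[A=52 B=47] avail[A=52 B=47] open={}
Step 3: reserve R2 A 9 -> on_hand[A=52 B=47] avail[A=43 B=47] open={R2}
Step 4: cancel R2 -> on_hand[A=52 B=47] avail[A=52 B=47] open={}
Step 5: reserve R3 A 8 -> on_hand[A=52 B=47] avail[A=44 B=47] open={R3}
Step 6: reserve R4 A 1 -> on_hand[A=52 B=47] avail[A=43 B=47] open={R3,R4}
Step 7: reserve R5 A 2 -> on_hand[A=52 B=47] avail[A=41 B=47] open={R3,R4,R5}
Step 8: reserve R6 A 4 -> on_hand[A=52 B=47] avail[A=37 B=47] open={R3,R4,R5,R6}
Step 9: reserve R7 B 2 -> on_hand[A=52 B=47] avail[A=37 B=45] open={R3,R4,R5,R6,R7}
Step 10: commit R5 -> on_hand[A=50 B=47] avail[A=37 B=45] open={R3,R4,R6,R7}
Step 11: reserve R8 B 5 -> on_hand[A=50 B=47] avail[A=37 B=40] open={R3,R4,R6,R7,R8}
Step 12: reserve R9 B 9 -> on_hand[A=50 B=47] avail[A=37 B=31] open={R3,R4,R6,R7,R8,R9}
Step 13: cancel R6 -> on_hand[A=50 B=47] avail[A=41 B=31] open={R3,R4,R7,R8,R9}
Step 14: reserve R10 A 4 -> on_hand[A=50 B=47] avail[A=37 B=31] open={R10,R3,R4,R7,R8,R9}
Step 15: commit R9 -> on_hand[A=50 B=38] avail[A=37 B=31] open={R10,R3,R4,R7,R8}
Step 16: reserve R11 B 3 -> on_hand[A=50 B=38] avail[A=37 B=28] open={R10,R11,R3,R4,R7,R8}
Final available[B] = 28

Answer: 28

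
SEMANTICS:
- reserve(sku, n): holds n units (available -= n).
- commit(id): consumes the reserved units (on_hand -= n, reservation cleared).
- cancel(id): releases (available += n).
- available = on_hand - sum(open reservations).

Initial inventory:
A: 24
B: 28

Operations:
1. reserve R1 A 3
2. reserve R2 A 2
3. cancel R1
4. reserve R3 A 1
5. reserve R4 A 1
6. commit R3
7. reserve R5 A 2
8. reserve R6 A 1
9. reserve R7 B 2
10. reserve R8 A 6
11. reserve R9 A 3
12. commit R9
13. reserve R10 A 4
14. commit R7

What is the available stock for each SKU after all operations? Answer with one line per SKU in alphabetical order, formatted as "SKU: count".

Step 1: reserve R1 A 3 -> on_hand[A=24 B=28] avail[A=21 B=28] open={R1}
Step 2: reserve R2 A 2 -> on_hand[A=24 B=28] avail[A=19 B=28] open={R1,R2}
Step 3: cancel R1 -> on_hand[A=24 B=28] avail[A=22 B=28] open={R2}
Step 4: reserve R3 A 1 -> on_hand[A=24 B=28] avail[A=21 B=28] open={R2,R3}
Step 5: reserve R4 A 1 -> on_hand[A=24 B=28] avail[A=20 B=28] open={R2,R3,R4}
Step 6: commit R3 -> on_hand[A=23 B=28] avail[A=20 B=28] open={R2,R4}
Step 7: reserve R5 A 2 -> on_hand[A=23 B=28] avail[A=18 B=28] open={R2,R4,R5}
Step 8: reserve R6 A 1 -> on_hand[A=23 B=28] avail[A=17 B=28] open={R2,R4,R5,R6}
Step 9: reserve R7 B 2 -> on_hand[A=23 B=28] avail[A=17 B=26] open={R2,R4,R5,R6,R7}
Step 10: reserve R8 A 6 -> on_hand[A=23 B=28] avail[A=11 B=26] open={R2,R4,R5,R6,R7,R8}
Step 11: reserve R9 A 3 -> on_hand[A=23 B=28] avail[A=8 B=26] open={R2,R4,R5,R6,R7,R8,R9}
Step 12: commit R9 -> on_hand[A=20 B=28] avail[A=8 B=26] open={R2,R4,R5,R6,R7,R8}
Step 13: reserve R10 A 4 -> on_hand[A=20 B=28] avail[A=4 B=26] open={R10,R2,R4,R5,R6,R7,R8}
Step 14: commit R7 -> on_hand[A=20 B=26] avail[A=4 B=26] open={R10,R2,R4,R5,R6,R8}

Answer: A: 4
B: 26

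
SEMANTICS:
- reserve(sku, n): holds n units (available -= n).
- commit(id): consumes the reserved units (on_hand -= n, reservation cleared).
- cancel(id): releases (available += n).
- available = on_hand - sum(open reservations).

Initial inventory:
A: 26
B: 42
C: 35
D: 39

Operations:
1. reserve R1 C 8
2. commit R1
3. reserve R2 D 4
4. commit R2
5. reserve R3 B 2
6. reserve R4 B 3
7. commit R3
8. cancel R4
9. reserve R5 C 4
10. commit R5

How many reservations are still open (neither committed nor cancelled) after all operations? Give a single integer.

Step 1: reserve R1 C 8 -> on_hand[A=26 B=42 C=35 D=39] avail[A=26 B=42 C=27 D=39] open={R1}
Step 2: commit R1 -> on_hand[A=26 B=42 C=27 D=39] avail[A=26 B=42 C=27 D=39] open={}
Step 3: reserve R2 D 4 -> on_hand[A=26 B=42 C=27 D=39] avail[A=26 B=42 C=27 D=35] open={R2}
Step 4: commit R2 -> on_hand[A=26 B=42 C=27 D=35] avail[A=26 B=42 C=27 D=35] open={}
Step 5: reserve R3 B 2 -> on_hand[A=26 B=42 C=27 D=35] avail[A=26 B=40 C=27 D=35] open={R3}
Step 6: reserve R4 B 3 -> on_hand[A=26 B=42 C=27 D=35] avail[A=26 B=37 C=27 D=35] open={R3,R4}
Step 7: commit R3 -> on_hand[A=26 B=40 C=27 D=35] avail[A=26 B=37 C=27 D=35] open={R4}
Step 8: cancel R4 -> on_hand[A=26 B=40 C=27 D=35] avail[A=26 B=40 C=27 D=35] open={}
Step 9: reserve R5 C 4 -> on_hand[A=26 B=40 C=27 D=35] avail[A=26 B=40 C=23 D=35] open={R5}
Step 10: commit R5 -> on_hand[A=26 B=40 C=23 D=35] avail[A=26 B=40 C=23 D=35] open={}
Open reservations: [] -> 0

Answer: 0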